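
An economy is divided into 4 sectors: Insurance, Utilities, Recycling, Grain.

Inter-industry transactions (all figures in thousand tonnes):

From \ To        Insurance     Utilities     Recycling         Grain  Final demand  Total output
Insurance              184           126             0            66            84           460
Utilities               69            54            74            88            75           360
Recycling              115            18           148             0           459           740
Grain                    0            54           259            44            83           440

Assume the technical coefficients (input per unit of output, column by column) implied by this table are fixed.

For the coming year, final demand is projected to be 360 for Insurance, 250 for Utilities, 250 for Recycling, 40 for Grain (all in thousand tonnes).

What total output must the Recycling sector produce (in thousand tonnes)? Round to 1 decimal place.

x_R = 697.5

Technical coefficients a_ij = z_ij / X_j:
  a_II = 184/460 = 0.40, a_UI = 69/460 = 0.15, a_RI = 115/460 = 0.25, a_GI = 0/460 = 0.00
  a_IU = 126/360 = 0.35, a_UU = 54/360 = 0.15, a_RU = 18/360 = 0.05, a_GU = 54/360 = 0.15
  a_IR = 0/740 = 0.00, a_UR = 74/740 = 0.10, a_RR = 148/740 = 0.20, a_GR = 259/740 = 0.35
  a_IG = 66/440 = 0.15, a_UG = 88/440 = 0.20, a_RG = 0/440 = 0.00, a_GG = 44/440 = 0.10
I − A =
  [   0.60    -0.35     0.00    -0.15]
  [  -0.15     0.85    -0.10    -0.20]
  [  -0.25    -0.05     0.80     0.00]
  [   0.00    -0.15    -0.35     0.90]
Compute the cofactors C_ij = (−1)^(i+j)·(3×3 minor ij) of I−A; the adjugate is their transpose:
adj(I−A) = Cᵀ =
  [ 0.580000   0.272625   0.102875   0.157250]
  [ 0.148000   0.418875   0.103875   0.117750]
  [ 0.190500   0.111375   0.390375   0.056500]
  [ 0.098750   0.113125   0.169125   0.354250]
det(I−A) = Σ_j (I−A)_1j·C_1j = (0.60)(0.580000) + (-0.35)(0.148000) + (0.00)(0.190500) + (-0.15)(0.098750) = 0.2813875
(I − A)⁻¹ = adj(I−A) / det(I−A) ≈
  [   2.0612     0.9689     0.3656     0.5588]
  [   0.5260     1.4886     0.3692     0.4185]
  [   0.6770     0.3958     1.3873     0.2008]
  [   0.3509     0.4020     0.6010     1.2589]
x = (I − A)⁻¹ d = adj(I−A)·d / det(I−A), with det(I−A) = 0.2813875:
  x_I = (0.580000·360 + 0.272625·250 + 0.102875·250 + 0.157250·40) / 0.2813875 = 308.965 / 0.2813875 ≈ 1098.0
  x_U = (0.148000·360 + 0.418875·250 + 0.103875·250 + 0.117750·40) / 0.2813875 = 188.6775 / 0.2813875 ≈ 670.5
  x_R = (0.190500·360 + 0.111375·250 + 0.390375·250 + 0.056500·40) / 0.2813875 = 196.2775 / 0.2813875 ≈ 697.5
  x_G = (0.098750·360 + 0.113125·250 + 0.169125·250 + 0.354250·40) / 0.2813875 = 120.2825 / 0.2813875 ≈ 427.5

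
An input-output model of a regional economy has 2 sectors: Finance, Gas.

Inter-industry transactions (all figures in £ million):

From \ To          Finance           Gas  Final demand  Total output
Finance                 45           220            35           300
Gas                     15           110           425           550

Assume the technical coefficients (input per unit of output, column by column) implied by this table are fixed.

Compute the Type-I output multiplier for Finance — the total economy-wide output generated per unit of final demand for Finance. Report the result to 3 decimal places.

m_1 = 1.288

Technical coefficients a_ij = z_ij / X_j:
  a_11 = 45/300 = 0.15, a_21 = 15/300 = 0.05
  a_12 = 220/550 = 0.40, a_22 = 110/550 = 0.20
I − A =
  [   0.85    -0.40]
  [  -0.05     0.80]
det(I−A) = (0.85)(0.80) − (-0.40)(-0.05) = 0.6600
adj(I−A) = [[0.80, 0.40], [0.05, 0.85]]
(I − A)⁻¹ = adj(I−A) / det(I−A) ≈
  [   1.2121     0.6061]
  [   0.0758     1.2879]
The output multiplier for sector j is the column-j sum of the Leontief inverse (I − A)⁻¹ = adj(I−A) / det(I−A).
Column 1 of adj(I−A): (0.80, 0.05); det(I−A) = 0.6600.
m_1 = (0.80 + 0.05) / 0.6600 = 0.85 / 0.6600 ≈ 1.288.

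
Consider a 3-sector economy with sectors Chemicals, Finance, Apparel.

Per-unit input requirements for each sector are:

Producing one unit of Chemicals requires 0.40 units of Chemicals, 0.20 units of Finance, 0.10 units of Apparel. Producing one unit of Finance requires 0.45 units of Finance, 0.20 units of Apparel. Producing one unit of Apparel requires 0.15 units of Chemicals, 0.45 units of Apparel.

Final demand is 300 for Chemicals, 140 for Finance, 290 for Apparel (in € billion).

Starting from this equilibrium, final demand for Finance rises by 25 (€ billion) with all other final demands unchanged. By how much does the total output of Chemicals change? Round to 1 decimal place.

Δx_C = 4.5

I − A =
  [   0.60     0.00    -0.15]
  [  -0.20     0.55     0.00]
  [  -0.10    -0.20     0.55]
Cofactors of I−A, C_ij = (−1)^(i+j)·(minor ij) (rows/columns in the sector order above):
  C_11 = (0.55)(0.55) − (0.00)(-0.20) = 0.3025
  C_12 = −[(-0.20)(0.55) − (0.00)(-0.10)] = 0.1100
  C_13 = (-0.20)(-0.20) − (0.55)(-0.10) = 0.0950
  C_21 = −[(0.00)(0.55) − (-0.15)(-0.20)] = 0.0300
  C_22 = (0.60)(0.55) − (-0.15)(-0.10) = 0.3150
  C_23 = −[(0.60)(-0.20) − (0.00)(-0.10)] = 0.1200
  C_31 = (0.00)(0.00) − (-0.15)(0.55) = 0.0825
  C_32 = −[(0.60)(0.00) − (-0.15)(-0.20)] = 0.0300
  C_33 = (0.60)(0.55) − (0.00)(-0.20) = 0.3300
det(I−A) = Σ_j (I−A)_1j·C_1j = (0.60)(0.3025) + (0.00)(0.1100) + (-0.15)(0.0950) = 0.16725
adj(I−A) = Cᵀ =
  [ 0.3025   0.0300   0.0825]
  [ 0.1100   0.3150   0.0300]
  [ 0.0950   0.1200   0.3300]
(I − A)⁻¹ = adj(I−A) / det(I−A) ≈
  [   1.8087     0.1794     0.4933]
  [   0.6577     1.8834     0.1794]
  [   0.5680     0.7175     1.9731]
Δx = (I − A)⁻¹ Δd with Δd having +25 in the Finance component and 0 elsewhere.
So Δx_C = L_CF · (+25), where L_CF = adj(I−A)_CF / det(I−A) = 0.0300 / 0.16725.
Δx_C = 0.0300 × (+25) / 0.16725 = 0.75 / 0.16725 ≈ 4.5.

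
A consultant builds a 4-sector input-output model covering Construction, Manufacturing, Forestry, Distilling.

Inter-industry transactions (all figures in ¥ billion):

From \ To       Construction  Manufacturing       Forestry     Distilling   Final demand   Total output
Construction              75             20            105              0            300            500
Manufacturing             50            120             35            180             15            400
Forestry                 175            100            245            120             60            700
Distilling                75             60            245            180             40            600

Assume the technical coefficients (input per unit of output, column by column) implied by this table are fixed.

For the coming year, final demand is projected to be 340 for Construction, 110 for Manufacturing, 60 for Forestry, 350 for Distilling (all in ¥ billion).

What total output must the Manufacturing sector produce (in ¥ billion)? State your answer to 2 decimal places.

Technical coefficients a_ij = z_ij / X_j:
  a_11 = 75/500 = 0.15, a_21 = 50/500 = 0.10, a_31 = 175/500 = 0.35, a_41 = 75/500 = 0.15
  a_12 = 20/400 = 0.05, a_22 = 120/400 = 0.30, a_32 = 100/400 = 0.25, a_42 = 60/400 = 0.15
  a_13 = 105/700 = 0.15, a_23 = 35/700 = 0.05, a_33 = 245/700 = 0.35, a_43 = 245/700 = 0.35
  a_14 = 0/600 = 0.00, a_24 = 180/600 = 0.30, a_34 = 120/600 = 0.20, a_44 = 180/600 = 0.30
I − A =
  [   0.85    -0.05    -0.15     0.00]
  [  -0.10     0.70    -0.05    -0.30]
  [  -0.35    -0.25     0.65    -0.20]
  [  -0.15    -0.15    -0.35     0.70]
Compute the cofactors C_ij = (−1)^(i+j)·(3×3 minor ij) of I−A; the adjugate is their transpose:
adj(I−A) = Cᵀ =
  [ 0.20375   0.05000   0.07375   0.04250]
  [ 0.11825   0.28600   0.13625   0.16150]
  [ 0.20850   0.18800   0.37250   0.18700]
  [ 0.17325   0.16600   0.23125   0.33150]
det(I−A) = Σ_j (I−A)_1j·C_1j = (0.85)(0.20375) + (-0.05)(0.11825) + (-0.15)(0.20850) + (0.00)(0.17325) = 0.1360
(I − A)⁻¹ = adj(I−A) / det(I−A) ≈
  [   1.4982     0.3676     0.5423     0.3125]
  [   0.8695     2.1029     1.0018     1.1875]
  [   1.5331     1.3824     2.7390     1.3750]
  [   1.2739     1.2206     1.7004     2.4375]
x = (I − A)⁻¹ d = adj(I−A)·d / det(I−A), with det(I−A) = 0.1360:
  x_1 = (0.20375·340 + 0.05000·110 + 0.07375·60 + 0.04250·350) / 0.1360 = 94.075 / 0.1360 ≈ 691.73
  x_2 = (0.11825·340 + 0.28600·110 + 0.13625·60 + 0.16150·350) / 0.1360 = 136.365 / 0.1360 ≈ 1002.68
  x_3 = (0.20850·340 + 0.18800·110 + 0.37250·60 + 0.18700·350) / 0.1360 = 179.37 / 0.1360 ≈ 1318.90
  x_4 = (0.17325·340 + 0.16600·110 + 0.23125·60 + 0.33150·350) / 0.1360 = 207.065 / 0.1360 ≈ 1522.54

x_2 = 1002.68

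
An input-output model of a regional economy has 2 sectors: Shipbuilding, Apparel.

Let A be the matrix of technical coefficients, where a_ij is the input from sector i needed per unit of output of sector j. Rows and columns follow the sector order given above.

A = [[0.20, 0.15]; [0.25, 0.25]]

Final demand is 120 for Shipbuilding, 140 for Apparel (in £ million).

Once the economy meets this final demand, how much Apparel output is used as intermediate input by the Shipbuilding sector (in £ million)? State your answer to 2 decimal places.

z_AS = 49.33

I − A =
  [   0.80    -0.15]
  [  -0.25     0.75]
det(I−A) = (0.80)(0.75) − (-0.15)(-0.25) = 0.5625
adj(I−A) = [[0.75, 0.15], [0.25, 0.80]]
(I − A)⁻¹ = adj(I−A) / det(I−A) ≈
  [   1.3333     0.2667]
  [   0.4444     1.4222]
First solve x = (I − A)⁻¹ d = adj(I−A)·d / det(I−A); in particular x_S = (0.75·120 + 0.15·140) / 0.5625 = 111.00 / 0.5625 ≈ 197.3333.
Intermediate flow from A to S: z_AS = a_AS · x_S = 0.25 × 111.00 / 0.5625 = 27.75 / 0.5625 ≈ 49.33.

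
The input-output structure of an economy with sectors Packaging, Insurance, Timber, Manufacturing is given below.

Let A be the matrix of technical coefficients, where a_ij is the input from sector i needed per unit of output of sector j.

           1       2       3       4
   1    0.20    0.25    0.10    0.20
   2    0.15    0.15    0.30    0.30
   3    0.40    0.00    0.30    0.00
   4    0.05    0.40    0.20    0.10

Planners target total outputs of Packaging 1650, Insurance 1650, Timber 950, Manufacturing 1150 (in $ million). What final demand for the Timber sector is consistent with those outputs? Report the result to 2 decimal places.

I − A =
  [   0.80    -0.25    -0.10    -0.20]
  [  -0.15     0.85    -0.30    -0.30]
  [  -0.40     0.00     0.70     0.00]
  [  -0.05    -0.40    -0.20     0.90]
d = (I − A) x:
  d_1 = (+0.80)·1650 + (-0.25)·1650 + (-0.10)·950 + (-0.20)·1150 = 582.50
  d_2 = (-0.15)·1650 + (+0.85)·1650 + (-0.30)·950 + (-0.30)·1150 = 525.00
  d_3 = (-0.40)·1650 + (+0.00)·1650 + (+0.70)·950 + (+0.00)·1150 = 5.00
  d_4 = (-0.05)·1650 + (-0.40)·1650 + (-0.20)·950 + (+0.90)·1150 = 102.50

d_3 = 5.00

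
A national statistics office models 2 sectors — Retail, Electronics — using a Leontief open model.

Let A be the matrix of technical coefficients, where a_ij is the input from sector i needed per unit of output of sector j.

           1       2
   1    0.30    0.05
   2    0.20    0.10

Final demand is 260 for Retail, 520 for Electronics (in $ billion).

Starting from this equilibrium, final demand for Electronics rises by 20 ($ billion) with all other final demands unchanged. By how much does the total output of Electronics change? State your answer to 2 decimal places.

I − A =
  [   0.70    -0.05]
  [  -0.20     0.90]
det(I−A) = (0.70)(0.90) − (-0.05)(-0.20) = 0.6200
adj(I−A) = [[0.90, 0.05], [0.20, 0.70]]
(I − A)⁻¹ = adj(I−A) / det(I−A) ≈
  [   1.4516     0.0806]
  [   0.3226     1.1290]
Δx = (I − A)⁻¹ Δd with Δd having +20 in the Electronics component and 0 elsewhere.
So Δx_2 = L_22 · (+20), where L_22 = adj(I−A)_22 / det(I−A) = 0.70 / 0.6200.
Δx_2 = 0.70 × (+20) / 0.6200 = 14.00 / 0.6200 ≈ 22.58.

Δx_2 = 22.58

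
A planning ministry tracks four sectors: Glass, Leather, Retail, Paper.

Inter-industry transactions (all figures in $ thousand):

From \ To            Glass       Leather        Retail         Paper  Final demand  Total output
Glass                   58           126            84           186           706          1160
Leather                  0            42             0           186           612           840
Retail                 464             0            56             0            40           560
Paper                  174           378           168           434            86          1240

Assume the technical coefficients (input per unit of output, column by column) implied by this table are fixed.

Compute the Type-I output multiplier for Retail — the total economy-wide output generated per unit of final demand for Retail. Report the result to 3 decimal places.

Technical coefficients a_ij = z_ij / X_j:
  a_GG = 58/1160 = 0.05, a_LG = 0/1160 = 0.00, a_RG = 464/1160 = 0.40, a_PG = 174/1160 = 0.15
  a_GL = 126/840 = 0.15, a_LL = 42/840 = 0.05, a_RL = 0/840 = 0.00, a_PL = 378/840 = 0.45
  a_GR = 84/560 = 0.15, a_LR = 0/560 = 0.00, a_RR = 56/560 = 0.10, a_PR = 168/560 = 0.30
  a_GP = 186/1240 = 0.15, a_LP = 186/1240 = 0.15, a_RP = 0/1240 = 0.00, a_PP = 434/1240 = 0.35
I − A =
  [   0.95    -0.15    -0.15    -0.15]
  [   0.00     0.95     0.00    -0.15]
  [  -0.40     0.00     0.90     0.00]
  [  -0.15    -0.45    -0.30     0.65]
Compute the cofactors C_ij = (−1)^(i+j)·(3×3 minor ij) of I−A; the adjugate is their transpose:
adj(I−A) = Cᵀ =
  [ 0.495000   0.148500   0.132000   0.148500]
  [ 0.038250   0.478500   0.046125   0.119250]
  [ 0.220000   0.066000   0.497750   0.066000]
  [ 0.242250   0.396000   0.292125   0.755250]
det(I−A) = Σ_j (I−A)_1j·C_1j = (0.95)(0.495000) + (-0.15)(0.038250) + (-0.15)(0.220000) + (-0.15)(0.242250) = 0.395175
(I − A)⁻¹ = adj(I−A) / det(I−A) ≈
  [   1.2526     0.3758     0.3340     0.3758]
  [   0.0968     1.2109     0.1167     0.3018]
  [   0.5567     0.1670     1.2596     0.1670]
  [   0.6130     1.0021     0.7392     1.9112]
The output multiplier for sector j is the column-j sum of the Leontief inverse (I − A)⁻¹ = adj(I−A) / det(I−A).
Column R of adj(I−A): (0.132000, 0.046125, 0.497750, 0.292125); det(I−A) = 0.395175.
m_R = (0.132000 + 0.046125 + 0.497750 + 0.292125) / 0.395175 = 0.968 / 0.395175 ≈ 2.450.

m_R = 2.450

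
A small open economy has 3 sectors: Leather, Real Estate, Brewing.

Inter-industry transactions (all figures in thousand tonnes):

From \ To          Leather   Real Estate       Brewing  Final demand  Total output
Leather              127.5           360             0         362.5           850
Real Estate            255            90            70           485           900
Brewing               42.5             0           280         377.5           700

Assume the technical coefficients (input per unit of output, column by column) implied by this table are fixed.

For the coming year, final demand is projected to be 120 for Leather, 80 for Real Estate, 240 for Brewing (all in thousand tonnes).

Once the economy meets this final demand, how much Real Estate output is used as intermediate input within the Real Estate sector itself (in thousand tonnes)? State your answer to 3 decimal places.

z_22 = 21.662

Technical coefficients a_ij = z_ij / X_j:
  a_11 = 127.5/850 = 0.15, a_21 = 255/850 = 0.30, a_31 = 42.5/850 = 0.05
  a_12 = 360/900 = 0.40, a_22 = 90/900 = 0.10, a_32 = 0/900 = 0.00
  a_13 = 0/700 = 0.00, a_23 = 70/700 = 0.10, a_33 = 280/700 = 0.40
I − A =
  [   0.85    -0.40     0.00]
  [  -0.30     0.90    -0.10]
  [  -0.05     0.00     0.60]
Cofactors of I−A, C_ij = (−1)^(i+j)·(minor ij) (rows/columns in the sector order above):
  C_11 = (0.90)(0.60) − (-0.10)(0.00) = 0.5400
  C_12 = −[(-0.30)(0.60) − (-0.10)(-0.05)] = 0.1850
  C_13 = (-0.30)(0.00) − (0.90)(-0.05) = 0.0450
  C_21 = −[(-0.40)(0.60) − (0.00)(0.00)] = 0.2400
  C_22 = (0.85)(0.60) − (0.00)(-0.05) = 0.5100
  C_23 = −[(0.85)(0.00) − (-0.40)(-0.05)] = 0.0200
  C_31 = (-0.40)(-0.10) − (0.00)(0.90) = 0.0400
  C_32 = −[(0.85)(-0.10) − (0.00)(-0.30)] = 0.0850
  C_33 = (0.85)(0.90) − (-0.40)(-0.30) = 0.6450
det(I−A) = Σ_j (I−A)_1j·C_1j = (0.85)(0.5400) + (-0.40)(0.1850) + (0.00)(0.0450) = 0.3850
adj(I−A) = Cᵀ =
  [ 0.5400   0.2400   0.0400]
  [ 0.1850   0.5100   0.0850]
  [ 0.0450   0.0200   0.6450]
(I − A)⁻¹ = adj(I−A) / det(I−A) ≈
  [   1.4026     0.6234     0.1039]
  [   0.4805     1.3247     0.2208]
  [   0.1169     0.0519     1.6753]
First solve x = (I − A)⁻¹ d = adj(I−A)·d / det(I−A); in particular x_2 = (0.1850·120 + 0.5100·80 + 0.0850·240) / 0.3850 = 83.40 / 0.3850 ≈ 216.62338.
Intermediate flow from 2 to 2: z_22 = a_22 · x_2 = 0.10 × 83.40 / 0.3850 = 8.34 / 0.3850 ≈ 21.662.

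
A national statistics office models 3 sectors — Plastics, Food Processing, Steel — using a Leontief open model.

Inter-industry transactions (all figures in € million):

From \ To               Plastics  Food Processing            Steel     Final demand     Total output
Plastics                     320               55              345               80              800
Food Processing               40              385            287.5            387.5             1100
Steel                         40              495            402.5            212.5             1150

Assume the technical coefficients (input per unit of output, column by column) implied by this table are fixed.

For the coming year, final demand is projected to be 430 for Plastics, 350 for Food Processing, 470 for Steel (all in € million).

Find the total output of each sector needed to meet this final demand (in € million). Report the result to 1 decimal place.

x_1 = 1730.6, x_2 = 1364.1, x_3 = 1800.6

Technical coefficients a_ij = z_ij / X_j:
  a_11 = 320/800 = 0.40, a_21 = 40/800 = 0.05, a_31 = 40/800 = 0.05
  a_12 = 55/1100 = 0.05, a_22 = 385/1100 = 0.35, a_32 = 495/1100 = 0.45
  a_13 = 345/1150 = 0.30, a_23 = 287.5/1150 = 0.25, a_33 = 402.5/1150 = 0.35
I − A =
  [   0.60    -0.05    -0.30]
  [  -0.05     0.65    -0.25]
  [  -0.05    -0.45     0.65]
Cofactors of I−A, C_ij = (−1)^(i+j)·(minor ij) (rows/columns in the sector order above):
  C_11 = (0.65)(0.65) − (-0.25)(-0.45) = 0.3100
  C_12 = −[(-0.05)(0.65) − (-0.25)(-0.05)] = 0.0450
  C_13 = (-0.05)(-0.45) − (0.65)(-0.05) = 0.0550
  C_21 = −[(-0.05)(0.65) − (-0.30)(-0.45)] = 0.1675
  C_22 = (0.60)(0.65) − (-0.30)(-0.05) = 0.3750
  C_23 = −[(0.60)(-0.45) − (-0.05)(-0.05)] = 0.2725
  C_31 = (-0.05)(-0.25) − (-0.30)(0.65) = 0.2075
  C_32 = −[(0.60)(-0.25) − (-0.30)(-0.05)] = 0.1650
  C_33 = (0.60)(0.65) − (-0.05)(-0.05) = 0.3875
det(I−A) = Σ_j (I−A)_1j·C_1j = (0.60)(0.3100) + (-0.05)(0.0450) + (-0.30)(0.0550) = 0.16725
adj(I−A) = Cᵀ =
  [ 0.3100   0.1675   0.2075]
  [ 0.0450   0.3750   0.1650]
  [ 0.0550   0.2725   0.3875]
(I − A)⁻¹ = adj(I−A) / det(I−A) ≈
  [   1.8535     1.0015     1.2407]
  [   0.2691     2.2422     0.9865]
  [   0.3288     1.6293     2.3169]
x = (I − A)⁻¹ d = adj(I−A)·d / det(I−A), with det(I−A) = 0.16725:
  x_1 = (0.3100·430 + 0.1675·350 + 0.2075·470) / 0.16725 = 289.45 / 0.16725 ≈ 1730.6
  x_2 = (0.0450·430 + 0.3750·350 + 0.1650·470) / 0.16725 = 228.15 / 0.16725 ≈ 1364.1
  x_3 = (0.0550·430 + 0.2725·350 + 0.3875·470) / 0.16725 = 301.15 / 0.16725 ≈ 1800.6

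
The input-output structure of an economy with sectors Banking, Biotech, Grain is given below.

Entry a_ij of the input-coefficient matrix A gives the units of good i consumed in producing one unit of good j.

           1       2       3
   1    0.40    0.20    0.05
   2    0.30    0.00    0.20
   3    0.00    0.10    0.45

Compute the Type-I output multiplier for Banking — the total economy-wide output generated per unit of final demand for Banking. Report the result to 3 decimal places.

I − A =
  [   0.60    -0.20    -0.05]
  [  -0.30     1.00    -0.20]
  [   0.00    -0.10     0.55]
Cofactors of I−A, C_ij = (−1)^(i+j)·(minor ij) (rows/columns in the sector order above):
  C_11 = (1.00)(0.55) − (-0.20)(-0.10) = 0.5300
  C_12 = −[(-0.30)(0.55) − (-0.20)(0.00)] = 0.1650
  C_13 = (-0.30)(-0.10) − (1.00)(0.00) = 0.0300
  C_21 = −[(-0.20)(0.55) − (-0.05)(-0.10)] = 0.1150
  C_22 = (0.60)(0.55) − (-0.05)(0.00) = 0.3300
  C_23 = −[(0.60)(-0.10) − (-0.20)(0.00)] = 0.0600
  C_31 = (-0.20)(-0.20) − (-0.05)(1.00) = 0.0900
  C_32 = −[(0.60)(-0.20) − (-0.05)(-0.30)] = 0.1350
  C_33 = (0.60)(1.00) − (-0.20)(-0.30) = 0.5400
det(I−A) = Σ_j (I−A)_1j·C_1j = (0.60)(0.5300) + (-0.20)(0.1650) + (-0.05)(0.0300) = 0.2835
adj(I−A) = Cᵀ =
  [ 0.5300   0.1150   0.0900]
  [ 0.1650   0.3300   0.1350]
  [ 0.0300   0.0600   0.5400]
(I − A)⁻¹ = adj(I−A) / det(I−A) ≈
  [   1.8695     0.4056     0.3175]
  [   0.5820     1.1640     0.4762]
  [   0.1058     0.2116     1.9048]
The output multiplier for sector j is the column-j sum of the Leontief inverse (I − A)⁻¹ = adj(I−A) / det(I−A).
Column 1 of adj(I−A): (0.5300, 0.1650, 0.0300); det(I−A) = 0.2835.
m_1 = (0.5300 + 0.1650 + 0.0300) / 0.2835 = 0.725 / 0.2835 ≈ 2.557.

m_1 = 2.557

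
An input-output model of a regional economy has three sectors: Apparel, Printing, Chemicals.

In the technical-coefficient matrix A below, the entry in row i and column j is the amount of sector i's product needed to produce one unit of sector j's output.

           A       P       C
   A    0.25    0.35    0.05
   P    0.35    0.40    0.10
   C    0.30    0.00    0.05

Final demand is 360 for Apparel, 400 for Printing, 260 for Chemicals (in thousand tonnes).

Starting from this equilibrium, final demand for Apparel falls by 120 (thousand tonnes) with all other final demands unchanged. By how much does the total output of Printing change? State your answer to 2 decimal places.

I − A =
  [   0.75    -0.35    -0.05]
  [  -0.35     0.60    -0.10]
  [  -0.30     0.00     0.95]
Cofactors of I−A, C_ij = (−1)^(i+j)·(minor ij) (rows/columns in the sector order above):
  C_11 = (0.60)(0.95) − (-0.10)(0.00) = 0.5700
  C_12 = −[(-0.35)(0.95) − (-0.10)(-0.30)] = 0.3625
  C_13 = (-0.35)(0.00) − (0.60)(-0.30) = 0.1800
  C_21 = −[(-0.35)(0.95) − (-0.05)(0.00)] = 0.3325
  C_22 = (0.75)(0.95) − (-0.05)(-0.30) = 0.6975
  C_23 = −[(0.75)(0.00) − (-0.35)(-0.30)] = 0.1050
  C_31 = (-0.35)(-0.10) − (-0.05)(0.60) = 0.0650
  C_32 = −[(0.75)(-0.10) − (-0.05)(-0.35)] = 0.0925
  C_33 = (0.75)(0.60) − (-0.35)(-0.35) = 0.3275
det(I−A) = Σ_j (I−A)_1j·C_1j = (0.75)(0.5700) + (-0.35)(0.3625) + (-0.05)(0.1800) = 0.291625
adj(I−A) = Cᵀ =
  [ 0.5700   0.3325   0.0650]
  [ 0.3625   0.6975   0.0925]
  [ 0.1800   0.1050   0.3275]
(I − A)⁻¹ = adj(I−A) / det(I−A) ≈
  [   1.9546     1.1402     0.2229]
  [   1.2430     2.3918     0.3172]
  [   0.6172     0.3601     1.1230]
Δx = (I − A)⁻¹ Δd with Δd having -120 in the Apparel component and 0 elsewhere.
So Δx_P = L_PA · (-120), where L_PA = adj(I−A)_PA / det(I−A) = 0.3625 / 0.291625.
Δx_P = 0.3625 × (-120) / 0.291625 = -43.50 / 0.291625 ≈ -149.16.

Δx_P = -149.16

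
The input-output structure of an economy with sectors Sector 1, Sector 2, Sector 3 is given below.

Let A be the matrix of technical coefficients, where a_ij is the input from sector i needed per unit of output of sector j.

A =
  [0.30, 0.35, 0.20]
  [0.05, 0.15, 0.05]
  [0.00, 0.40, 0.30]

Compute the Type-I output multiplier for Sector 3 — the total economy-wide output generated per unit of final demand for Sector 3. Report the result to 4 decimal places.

I − A =
  [   0.70    -0.35    -0.20]
  [  -0.05     0.85    -0.05]
  [   0.00    -0.40     0.70]
Cofactors of I−A, C_ij = (−1)^(i+j)·(minor ij) (rows/columns in the sector order above):
  C_11 = (0.85)(0.70) − (-0.05)(-0.40) = 0.5750
  C_12 = −[(-0.05)(0.70) − (-0.05)(0.00)] = 0.0350
  C_13 = (-0.05)(-0.40) − (0.85)(0.00) = 0.0200
  C_21 = −[(-0.35)(0.70) − (-0.20)(-0.40)] = 0.3250
  C_22 = (0.70)(0.70) − (-0.20)(0.00) = 0.4900
  C_23 = −[(0.70)(-0.40) − (-0.35)(0.00)] = 0.2800
  C_31 = (-0.35)(-0.05) − (-0.20)(0.85) = 0.1875
  C_32 = −[(0.70)(-0.05) − (-0.20)(-0.05)] = 0.0450
  C_33 = (0.70)(0.85) − (-0.35)(-0.05) = 0.5775
det(I−A) = Σ_j (I−A)_1j·C_1j = (0.70)(0.5750) + (-0.35)(0.0350) + (-0.20)(0.0200) = 0.38625
adj(I−A) = Cᵀ =
  [ 0.5750   0.3250   0.1875]
  [ 0.0350   0.4900   0.0450]
  [ 0.0200   0.2800   0.5775]
(I − A)⁻¹ = adj(I−A) / det(I−A) ≈
  [   1.48867     0.84142     0.48544]
  [   0.09061     1.26861     0.11650]
  [   0.05178     0.72492     1.49515]
The output multiplier for sector j is the column-j sum of the Leontief inverse (I − A)⁻¹ = adj(I−A) / det(I−A).
Column 3 of adj(I−A): (0.1875, 0.0450, 0.5775); det(I−A) = 0.38625.
m_3 = (0.1875 + 0.0450 + 0.5775) / 0.38625 = 0.81 / 0.38625 ≈ 2.0971.

m_3 = 2.0971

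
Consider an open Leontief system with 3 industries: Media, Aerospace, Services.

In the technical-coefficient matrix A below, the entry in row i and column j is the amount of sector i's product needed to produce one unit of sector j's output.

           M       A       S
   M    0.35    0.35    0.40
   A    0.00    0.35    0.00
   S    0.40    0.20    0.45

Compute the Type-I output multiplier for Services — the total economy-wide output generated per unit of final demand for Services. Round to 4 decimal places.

m_S = 5.3165

I − A =
  [   0.65    -0.35    -0.40]
  [   0.00     0.65     0.00]
  [  -0.40    -0.20     0.55]
Cofactors of I−A, C_ij = (−1)^(i+j)·(minor ij) (rows/columns in the sector order above):
  C_11 = (0.65)(0.55) − (0.00)(-0.20) = 0.3575
  C_12 = −[(0.00)(0.55) − (0.00)(-0.40)] = 0.0000
  C_13 = (0.00)(-0.20) − (0.65)(-0.40) = 0.2600
  C_21 = −[(-0.35)(0.55) − (-0.40)(-0.20)] = 0.2725
  C_22 = (0.65)(0.55) − (-0.40)(-0.40) = 0.1975
  C_23 = −[(0.65)(-0.20) − (-0.35)(-0.40)] = 0.2700
  C_31 = (-0.35)(0.00) − (-0.40)(0.65) = 0.2600
  C_32 = −[(0.65)(0.00) − (-0.40)(0.00)] = 0.0000
  C_33 = (0.65)(0.65) − (-0.35)(0.00) = 0.4225
det(I−A) = Σ_j (I−A)_1j·C_1j = (0.65)(0.3575) + (-0.35)(0.0000) + (-0.40)(0.2600) = 0.128375
adj(I−A) = Cᵀ =
  [ 0.3575   0.2725   0.2600]
  [ 0.0000   0.1975   0.0000]
  [ 0.2600   0.2700   0.4225]
(I − A)⁻¹ = adj(I−A) / det(I−A) ≈
  [   2.78481     2.12269     2.02532]
  [   0.00000     1.53846     0.00000]
  [   2.02532     2.10321     3.29114]
The output multiplier for sector j is the column-j sum of the Leontief inverse (I − A)⁻¹ = adj(I−A) / det(I−A).
Column S of adj(I−A): (0.2600, 0.0000, 0.4225); det(I−A) = 0.128375.
m_S = (0.2600 + 0.0000 + 0.4225) / 0.128375 = 0.6825 / 0.128375 ≈ 5.3165.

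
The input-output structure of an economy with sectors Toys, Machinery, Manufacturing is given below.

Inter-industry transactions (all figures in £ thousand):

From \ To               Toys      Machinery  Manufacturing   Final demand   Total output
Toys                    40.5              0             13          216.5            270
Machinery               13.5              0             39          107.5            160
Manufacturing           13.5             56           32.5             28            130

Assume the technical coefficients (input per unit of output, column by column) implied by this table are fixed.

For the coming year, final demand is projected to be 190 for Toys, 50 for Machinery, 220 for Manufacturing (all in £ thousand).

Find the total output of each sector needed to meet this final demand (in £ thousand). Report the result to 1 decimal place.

Technical coefficients a_ij = z_ij / X_j:
  a_11 = 40.5/270 = 0.15, a_21 = 13.5/270 = 0.05, a_31 = 13.5/270 = 0.05
  a_12 = 0/160 = 0.00, a_22 = 0/160 = 0.00, a_32 = 56/160 = 0.35
  a_13 = 13/130 = 0.10, a_23 = 39/130 = 0.30, a_33 = 32.5/130 = 0.25
I − A =
  [   0.85     0.00    -0.10]
  [  -0.05     1.00    -0.30]
  [  -0.05    -0.35     0.75]
Cofactors of I−A, C_ij = (−1)^(i+j)·(minor ij) (rows/columns in the sector order above):
  C_11 = (1.00)(0.75) − (-0.30)(-0.35) = 0.6450
  C_12 = −[(-0.05)(0.75) − (-0.30)(-0.05)] = 0.0525
  C_13 = (-0.05)(-0.35) − (1.00)(-0.05) = 0.0675
  C_21 = −[(0.00)(0.75) − (-0.10)(-0.35)] = 0.0350
  C_22 = (0.85)(0.75) − (-0.10)(-0.05) = 0.6325
  C_23 = −[(0.85)(-0.35) − (0.00)(-0.05)] = 0.2975
  C_31 = (0.00)(-0.30) − (-0.10)(1.00) = 0.1000
  C_32 = −[(0.85)(-0.30) − (-0.10)(-0.05)] = 0.2600
  C_33 = (0.85)(1.00) − (0.00)(-0.05) = 0.8500
det(I−A) = Σ_j (I−A)_1j·C_1j = (0.85)(0.6450) + (0.00)(0.0525) + (-0.10)(0.0675) = 0.5415
adj(I−A) = Cᵀ =
  [ 0.6450   0.0350   0.1000]
  [ 0.0525   0.6325   0.2600]
  [ 0.0675   0.2975   0.8500]
(I − A)⁻¹ = adj(I−A) / det(I−A) ≈
  [   1.1911     0.0646     0.1847]
  [   0.0970     1.1681     0.4801]
  [   0.1247     0.5494     1.5697]
x = (I − A)⁻¹ d = adj(I−A)·d / det(I−A), with det(I−A) = 0.5415:
  x_1 = (0.6450·190 + 0.0350·50 + 0.1000·220) / 0.5415 = 146.30 / 0.5415 ≈ 270.2
  x_2 = (0.0525·190 + 0.6325·50 + 0.2600·220) / 0.5415 = 98.80 / 0.5415 ≈ 182.5
  x_3 = (0.0675·190 + 0.2975·50 + 0.8500·220) / 0.5415 = 214.70 / 0.5415 ≈ 396.5

x_1 = 270.2, x_2 = 182.5, x_3 = 396.5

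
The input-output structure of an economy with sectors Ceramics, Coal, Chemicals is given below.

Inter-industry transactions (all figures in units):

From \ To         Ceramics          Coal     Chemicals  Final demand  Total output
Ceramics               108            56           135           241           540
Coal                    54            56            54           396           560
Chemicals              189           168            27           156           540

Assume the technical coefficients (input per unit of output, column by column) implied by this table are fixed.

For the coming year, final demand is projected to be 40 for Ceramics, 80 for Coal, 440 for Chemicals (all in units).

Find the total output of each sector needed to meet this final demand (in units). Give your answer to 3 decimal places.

Technical coefficients a_ij = z_ij / X_j:
  a_11 = 108/540 = 0.20, a_21 = 54/540 = 0.10, a_31 = 189/540 = 0.35
  a_12 = 56/560 = 0.10, a_22 = 56/560 = 0.10, a_32 = 168/560 = 0.30
  a_13 = 135/540 = 0.25, a_23 = 54/540 = 0.10, a_33 = 27/540 = 0.05
I − A =
  [   0.80    -0.10    -0.25]
  [  -0.10     0.90    -0.10]
  [  -0.35    -0.30     0.95]
Cofactors of I−A, C_ij = (−1)^(i+j)·(minor ij) (rows/columns in the sector order above):
  C_11 = (0.90)(0.95) − (-0.10)(-0.30) = 0.8250
  C_12 = −[(-0.10)(0.95) − (-0.10)(-0.35)] = 0.1300
  C_13 = (-0.10)(-0.30) − (0.90)(-0.35) = 0.3450
  C_21 = −[(-0.10)(0.95) − (-0.25)(-0.30)] = 0.1700
  C_22 = (0.80)(0.95) − (-0.25)(-0.35) = 0.6725
  C_23 = −[(0.80)(-0.30) − (-0.10)(-0.35)] = 0.2750
  C_31 = (-0.10)(-0.10) − (-0.25)(0.90) = 0.2350
  C_32 = −[(0.80)(-0.10) − (-0.25)(-0.10)] = 0.1050
  C_33 = (0.80)(0.90) − (-0.10)(-0.10) = 0.7100
det(I−A) = Σ_j (I−A)_1j·C_1j = (0.80)(0.8250) + (-0.10)(0.1300) + (-0.25)(0.3450) = 0.56075
adj(I−A) = Cᵀ =
  [ 0.8250   0.1700   0.2350]
  [ 0.1300   0.6725   0.1050]
  [ 0.3450   0.2750   0.7100]
(I − A)⁻¹ = adj(I−A) / det(I−A) ≈
  [   1.4712     0.3032     0.4191]
  [   0.2318     1.1993     0.1872]
  [   0.6152     0.4904     1.2662]
x = (I − A)⁻¹ d = adj(I−A)·d / det(I−A), with det(I−A) = 0.56075:
  x_1 = (0.8250·40 + 0.1700·80 + 0.2350·440) / 0.56075 = 150.00 / 0.56075 ≈ 267.499
  x_2 = (0.1300·40 + 0.6725·80 + 0.1050·440) / 0.56075 = 105.20 / 0.56075 ≈ 187.606
  x_3 = (0.3450·40 + 0.2750·80 + 0.7100·440) / 0.56075 = 348.20 / 0.56075 ≈ 620.954

x_1 = 267.499, x_2 = 187.606, x_3 = 620.954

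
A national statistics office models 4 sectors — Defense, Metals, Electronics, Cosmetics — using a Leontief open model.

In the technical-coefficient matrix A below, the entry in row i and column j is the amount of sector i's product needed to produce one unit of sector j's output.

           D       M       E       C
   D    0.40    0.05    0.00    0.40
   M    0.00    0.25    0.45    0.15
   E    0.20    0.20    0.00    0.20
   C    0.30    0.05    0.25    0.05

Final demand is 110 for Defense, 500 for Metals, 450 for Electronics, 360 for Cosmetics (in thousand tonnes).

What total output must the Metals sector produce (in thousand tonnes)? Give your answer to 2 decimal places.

x_M = 1615.98

I − A =
  [   0.60    -0.05     0.00    -0.40]
  [   0.00     0.75    -0.45    -0.15]
  [  -0.20    -0.20     1.00    -0.20]
  [  -0.30    -0.05    -0.25     0.95]
Compute the cofactors C_ij = (−1)^(i+j)·(3×3 minor ij) of I−A; the adjugate is their transpose:
adj(I−A) = Cᵀ =
  [ 0.57000   0.08500   0.10725   0.27600]
  [ 0.16500   0.40000   0.22500   0.18000]
  [ 0.19500   0.11250   0.33075   0.16950]
  [ 0.24000   0.07750   0.13275   0.39150]
det(I−A) = Σ_j (I−A)_1j·C_1j = (0.60)(0.57000) + (-0.05)(0.16500) + (0.00)(0.19500) + (-0.40)(0.24000) = 0.23775
(I − A)⁻¹ = adj(I−A) / det(I−A) ≈
  [   2.3975     0.3575     0.4511     1.1609]
  [   0.6940     1.6824     0.9464     0.7571]
  [   0.8202     0.4732     1.3912     0.7129]
  [   1.0095     0.3260     0.5584     1.6467]
x = (I − A)⁻¹ d = adj(I−A)·d / det(I−A), with det(I−A) = 0.23775:
  x_D = (0.57000·110 + 0.08500·500 + 0.10725·450 + 0.27600·360) / 0.23775 = 252.8225 / 0.23775 ≈ 1063.40
  x_M = (0.16500·110 + 0.40000·500 + 0.22500·450 + 0.18000·360) / 0.23775 = 384.20 / 0.23775 ≈ 1615.98
  x_E = (0.19500·110 + 0.11250·500 + 0.33075·450 + 0.16950·360) / 0.23775 = 287.5575 / 0.23775 ≈ 1209.50
  x_C = (0.24000·110 + 0.07750·500 + 0.13275·450 + 0.39150·360) / 0.23775 = 265.8275 / 0.23775 ≈ 1118.10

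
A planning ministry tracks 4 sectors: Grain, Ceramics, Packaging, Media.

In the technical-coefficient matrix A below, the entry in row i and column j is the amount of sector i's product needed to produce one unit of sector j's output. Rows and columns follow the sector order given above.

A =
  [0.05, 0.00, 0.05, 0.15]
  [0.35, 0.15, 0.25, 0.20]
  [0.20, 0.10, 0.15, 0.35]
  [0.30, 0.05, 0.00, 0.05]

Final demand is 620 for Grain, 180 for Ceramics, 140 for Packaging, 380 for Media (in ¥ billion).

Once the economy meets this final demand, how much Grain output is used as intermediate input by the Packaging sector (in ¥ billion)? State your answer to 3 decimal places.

z_13 = 37.613

I − A =
  [   0.95     0.00    -0.05    -0.15]
  [  -0.35     0.85    -0.25    -0.20]
  [  -0.20    -0.10     0.85    -0.35]
  [  -0.30    -0.05     0.00     0.95]
Compute the cofactors C_ij = (−1)^(i+j)·(3×3 minor ij) of I−A; the adjugate is their transpose:
adj(I−A) = Cᵀ =
  [ 0.649750   0.012000   0.041750   0.120500]
  [ 0.407375   0.714125   0.234000   0.300875]
  [ 0.294125   0.103875   0.716750   0.332375]
  [ 0.226625   0.041375   0.025500   0.652375]
det(I−A) = Σ_j (I−A)_1j·C_1j = (0.95)(0.649750) + (0.00)(0.407375) + (-0.05)(0.294125) + (-0.15)(0.226625) = 0.5685625
(I − A)⁻¹ = adj(I−A) / det(I−A) ≈
  [   1.1428     0.0211     0.0734     0.2119]
  [   0.7165     1.2560     0.4116     0.5292]
  [   0.5173     0.1827     1.2606     0.5846]
  [   0.3986     0.0728     0.0448     1.1474]
First solve x = (I − A)⁻¹ d = adj(I−A)·d / det(I−A); in particular x_3 = (0.294125·620 + 0.103875·180 + 0.716750·140 + 0.332375·380) / 0.5685625 = 427.7025 / 0.5685625 ≈ 752.25239.
Intermediate flow from 1 to 3: z_13 = a_13 · x_3 = 0.05 × 427.7025 / 0.5685625 = 21.385125 / 0.5685625 ≈ 37.613.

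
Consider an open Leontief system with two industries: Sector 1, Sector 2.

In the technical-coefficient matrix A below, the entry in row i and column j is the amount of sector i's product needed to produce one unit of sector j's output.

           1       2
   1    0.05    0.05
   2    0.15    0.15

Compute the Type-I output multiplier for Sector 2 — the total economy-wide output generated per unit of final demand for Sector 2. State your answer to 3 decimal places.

I − A =
  [   0.95    -0.05]
  [  -0.15     0.85]
det(I−A) = (0.95)(0.85) − (-0.05)(-0.15) = 0.8000
adj(I−A) = [[0.85, 0.05], [0.15, 0.95]]
(I − A)⁻¹ = adj(I−A) / det(I−A) ≈
  [   1.0625     0.0625]
  [   0.1875     1.1875]
The output multiplier for sector j is the column-j sum of the Leontief inverse (I − A)⁻¹ = adj(I−A) / det(I−A).
Column 2 of adj(I−A): (0.05, 0.95); det(I−A) = 0.8000.
m_2 = (0.05 + 0.95) / 0.8000 = 1.00 / 0.8000 = 1.250.

m_2 = 1.250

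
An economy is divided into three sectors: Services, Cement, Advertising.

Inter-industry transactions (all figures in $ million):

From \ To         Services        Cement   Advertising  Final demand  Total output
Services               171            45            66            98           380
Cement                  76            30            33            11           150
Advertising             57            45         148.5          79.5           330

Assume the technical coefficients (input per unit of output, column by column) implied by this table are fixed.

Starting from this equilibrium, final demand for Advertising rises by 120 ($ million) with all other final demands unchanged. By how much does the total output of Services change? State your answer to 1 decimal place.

Δx_S = 150.0

Technical coefficients a_ij = z_ij / X_j:
  a_SS = 171/380 = 0.45, a_CS = 76/380 = 0.20, a_AS = 57/380 = 0.15
  a_SC = 45/150 = 0.30, a_CC = 30/150 = 0.20, a_AC = 45/150 = 0.30
  a_SA = 66/330 = 0.20, a_CA = 33/330 = 0.10, a_AA = 148.5/330 = 0.45
I − A =
  [   0.55    -0.30    -0.20]
  [  -0.20     0.80    -0.10]
  [  -0.15    -0.30     0.55]
Cofactors of I−A, C_ij = (−1)^(i+j)·(minor ij) (rows/columns in the sector order above):
  C_11 = (0.80)(0.55) − (-0.10)(-0.30) = 0.4100
  C_12 = −[(-0.20)(0.55) − (-0.10)(-0.15)] = 0.1250
  C_13 = (-0.20)(-0.30) − (0.80)(-0.15) = 0.1800
  C_21 = −[(-0.30)(0.55) − (-0.20)(-0.30)] = 0.2250
  C_22 = (0.55)(0.55) − (-0.20)(-0.15) = 0.2725
  C_23 = −[(0.55)(-0.30) − (-0.30)(-0.15)] = 0.2100
  C_31 = (-0.30)(-0.10) − (-0.20)(0.80) = 0.1900
  C_32 = −[(0.55)(-0.10) − (-0.20)(-0.20)] = 0.0950
  C_33 = (0.55)(0.80) − (-0.30)(-0.20) = 0.3800
det(I−A) = Σ_j (I−A)_1j·C_1j = (0.55)(0.4100) + (-0.30)(0.1250) + (-0.20)(0.1800) = 0.1520
adj(I−A) = Cᵀ =
  [ 0.4100   0.2250   0.1900]
  [ 0.1250   0.2725   0.0950]
  [ 0.1800   0.2100   0.3800]
(I − A)⁻¹ = adj(I−A) / det(I−A) ≈
  [   2.6974     1.4803     1.2500]
  [   0.8224     1.7928     0.6250]
  [   1.1842     1.3816     2.5000]
Δx = (I − A)⁻¹ Δd with Δd having +120 in the Advertising component and 0 elsewhere.
So Δx_S = L_SA · (+120), where L_SA = adj(I−A)_SA / det(I−A) = 0.1900 / 0.1520.
Δx_S = 0.1900 × (+120) / 0.1520 = 22.80 / 0.1520 = 150.0.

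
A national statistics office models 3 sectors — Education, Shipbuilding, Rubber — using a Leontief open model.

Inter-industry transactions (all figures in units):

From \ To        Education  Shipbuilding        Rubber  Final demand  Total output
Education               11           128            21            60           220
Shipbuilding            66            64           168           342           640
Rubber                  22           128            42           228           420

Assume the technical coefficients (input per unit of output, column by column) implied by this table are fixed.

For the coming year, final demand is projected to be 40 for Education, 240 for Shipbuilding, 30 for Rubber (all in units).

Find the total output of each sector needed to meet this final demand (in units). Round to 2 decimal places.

x_1 = 125.88, x_2 = 365.79, x_3 = 128.61

Technical coefficients a_ij = z_ij / X_j:
  a_11 = 11/220 = 0.05, a_21 = 66/220 = 0.30, a_31 = 22/220 = 0.10
  a_12 = 128/640 = 0.20, a_22 = 64/640 = 0.10, a_32 = 128/640 = 0.20
  a_13 = 21/420 = 0.05, a_23 = 168/420 = 0.40, a_33 = 42/420 = 0.10
I − A =
  [   0.95    -0.20    -0.05]
  [  -0.30     0.90    -0.40]
  [  -0.10    -0.20     0.90]
Cofactors of I−A, C_ij = (−1)^(i+j)·(minor ij) (rows/columns in the sector order above):
  C_11 = (0.90)(0.90) − (-0.40)(-0.20) = 0.7300
  C_12 = −[(-0.30)(0.90) − (-0.40)(-0.10)] = 0.3100
  C_13 = (-0.30)(-0.20) − (0.90)(-0.10) = 0.1500
  C_21 = −[(-0.20)(0.90) − (-0.05)(-0.20)] = 0.1900
  C_22 = (0.95)(0.90) − (-0.05)(-0.10) = 0.8500
  C_23 = −[(0.95)(-0.20) − (-0.20)(-0.10)] = 0.2100
  C_31 = (-0.20)(-0.40) − (-0.05)(0.90) = 0.1250
  C_32 = −[(0.95)(-0.40) − (-0.05)(-0.30)] = 0.3950
  C_33 = (0.95)(0.90) − (-0.20)(-0.30) = 0.7950
det(I−A) = Σ_j (I−A)_1j·C_1j = (0.95)(0.7300) + (-0.20)(0.3100) + (-0.05)(0.1500) = 0.6240
adj(I−A) = Cᵀ =
  [ 0.7300   0.1900   0.1250]
  [ 0.3100   0.8500   0.3950]
  [ 0.1500   0.2100   0.7950]
(I − A)⁻¹ = adj(I−A) / det(I−A) ≈
  [   1.1699     0.3045     0.2003]
  [   0.4968     1.3622     0.6330]
  [   0.2404     0.3365     1.2740]
x = (I − A)⁻¹ d = adj(I−A)·d / det(I−A), with det(I−A) = 0.6240:
  x_1 = (0.7300·40 + 0.1900·240 + 0.1250·30) / 0.6240 = 78.55 / 0.6240 ≈ 125.88
  x_2 = (0.3100·40 + 0.8500·240 + 0.3950·30) / 0.6240 = 228.25 / 0.6240 ≈ 365.79
  x_3 = (0.1500·40 + 0.2100·240 + 0.7950·30) / 0.6240 = 80.25 / 0.6240 ≈ 128.61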